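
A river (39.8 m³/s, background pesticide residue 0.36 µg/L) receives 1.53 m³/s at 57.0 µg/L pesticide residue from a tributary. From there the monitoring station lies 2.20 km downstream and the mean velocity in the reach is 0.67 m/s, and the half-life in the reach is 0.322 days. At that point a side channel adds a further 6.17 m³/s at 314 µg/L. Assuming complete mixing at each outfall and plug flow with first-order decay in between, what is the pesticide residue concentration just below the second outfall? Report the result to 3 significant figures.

42.8 µg/L

Mixed concentration C = ΣQC/ΣQ = (39.80·0.3600 + 1.530·57.00) / 41.33 = 101.5/41.33 = 2.457 µg/L; combined flow 41.33 m³/s.
Travel time t = 2.20·1000 / 0.67 = 3284 s = 0.9121 h.
Half-life 0.322 d → k = ln 2 / 0.322 = 2.153 d⁻¹.
After decay, C = 2.457 × e^(−kt) = 2.457 × 0.9214 = 2.264 µg/L.
Second outfall: C = (41.33·2.264 + 6.170·314.0)/47.50 = 42.76 µg/L.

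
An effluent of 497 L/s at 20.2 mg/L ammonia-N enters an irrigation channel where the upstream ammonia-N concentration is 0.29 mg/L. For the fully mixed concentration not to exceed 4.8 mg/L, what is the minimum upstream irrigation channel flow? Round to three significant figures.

Set C_mix = 4.8: (Q·0.2900 + 497.0·20.20) / (Q + 497.0) = 4.8
→ Q = 497.0·(20.20 − 4.8)/(4.8 − 0.2900) = 1697 L/s.

1700 L/s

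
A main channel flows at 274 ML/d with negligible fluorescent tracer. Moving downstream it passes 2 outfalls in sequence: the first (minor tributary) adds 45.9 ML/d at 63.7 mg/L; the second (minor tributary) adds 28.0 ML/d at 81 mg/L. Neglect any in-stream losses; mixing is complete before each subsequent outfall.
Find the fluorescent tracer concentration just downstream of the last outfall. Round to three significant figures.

14.9 mg/L

After outfall 1: Q = 274.0 + 45.90 = 319.9 ML/d; C = (274.0·0 + 45.90·63.70)/319.9 = 9.140 mg/L.
After outfall 2: Q = 319.9 + 28.00 = 347.9 ML/d; C = (319.9·9.140 + 28.00·81.00)/347.9 = 14.92 mg/L.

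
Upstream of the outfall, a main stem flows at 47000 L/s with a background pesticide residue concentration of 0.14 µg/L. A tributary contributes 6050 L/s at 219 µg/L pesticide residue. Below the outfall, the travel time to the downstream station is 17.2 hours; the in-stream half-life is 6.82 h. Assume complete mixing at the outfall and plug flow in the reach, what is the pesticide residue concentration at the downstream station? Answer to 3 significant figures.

4.37 µg/L

Mass balance: C = (47000·0.1400 + 6050·219.0) / 53050 = 1332000/53050 = 25.10 µg/L.
Half-life 6.82 h → k = ln 2 / 6.82 = 0.1016 h⁻¹ = 2.439 d⁻¹.
Applying C = C₀e^(−kt): 25.10 × 0.1741 = 4.370 µg/L.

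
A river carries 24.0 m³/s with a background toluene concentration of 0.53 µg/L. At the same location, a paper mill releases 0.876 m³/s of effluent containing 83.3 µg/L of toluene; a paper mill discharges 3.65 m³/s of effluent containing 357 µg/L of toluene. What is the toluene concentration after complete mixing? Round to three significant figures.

Flow-weighted average: C = (24.00·0.5300 + 0.8760·83.30 + 3.650·357.0) / 28.53 = 1389/28.53 = 48.68 µg/L.

48.7 µg/L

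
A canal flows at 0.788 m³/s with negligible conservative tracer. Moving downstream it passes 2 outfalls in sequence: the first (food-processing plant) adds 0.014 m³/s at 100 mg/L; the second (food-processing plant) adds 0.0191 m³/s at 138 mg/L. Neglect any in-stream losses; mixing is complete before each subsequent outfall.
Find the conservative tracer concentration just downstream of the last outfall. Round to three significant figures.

Outfall 1: combined Q = 0.8020 m³/s; C = (0.7880·0 + 0.01400·100.0)/0.8020 = 1.746 mg/L.
Outfall 2: combined Q = 0.8211 m³/s; C = (0.8020·1.746 + 0.01910·138.0)/0.8211 = 4.915 mg/L.

4.92 mg/L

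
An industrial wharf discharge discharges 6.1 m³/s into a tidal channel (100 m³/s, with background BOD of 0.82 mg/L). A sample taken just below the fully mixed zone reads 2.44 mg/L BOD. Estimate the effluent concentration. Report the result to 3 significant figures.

29.0 mg/L

Mass balance: 100.0·0.8200 + 6.100·Cₑ = 106.1·2.440
→ Cₑ = (106.1·2.440 − 100.0·0.8200) / 6.100 = 29.00 mg/L.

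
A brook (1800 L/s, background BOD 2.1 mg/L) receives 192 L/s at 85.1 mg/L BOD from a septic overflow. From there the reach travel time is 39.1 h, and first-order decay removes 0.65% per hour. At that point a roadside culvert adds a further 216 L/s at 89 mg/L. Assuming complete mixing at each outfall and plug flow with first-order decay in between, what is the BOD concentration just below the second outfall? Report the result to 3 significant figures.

15.8 mg/L

Mixed concentration C = ΣQC/ΣQ = (1800·2.100 + 192.0·85.10) / 1992 = 20120/1992 = 10.10 mg/L; combined flow 1992 L/s.
0.65%/h lost → k = −ln(1 − 0.0065) = 0.006521 h⁻¹.
First-order decay: C = 10.10·exp(−k·t) = 10.10·0.7749 = 7.827 mg/L.
At the second outfall, C = (1992·7.827 + 216.0·89.00) / (1992 + 216.0) = 15.77 mg/L.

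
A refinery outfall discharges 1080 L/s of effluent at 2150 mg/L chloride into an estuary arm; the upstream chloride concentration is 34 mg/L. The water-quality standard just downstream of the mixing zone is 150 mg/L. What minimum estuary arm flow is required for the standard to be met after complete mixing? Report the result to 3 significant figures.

Set C_mix = 150: (Q·34.00 + 1080·2150) / (Q + 1080) = 150
→ Q = 1080·(2150 − 150)/(150 − 34.00) = 18620 L/s.

18600 L/s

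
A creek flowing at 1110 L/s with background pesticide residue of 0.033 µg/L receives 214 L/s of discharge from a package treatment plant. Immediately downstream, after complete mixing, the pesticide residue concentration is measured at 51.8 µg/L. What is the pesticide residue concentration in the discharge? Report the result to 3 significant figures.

Mass balance: 1110·0.03300 + 214.0·Cₑ = 1324·51.80
→ Cₑ = (1324·51.80 − 1110·0.03300) / 214.0 = 320.3 µg/L.

320 µg/L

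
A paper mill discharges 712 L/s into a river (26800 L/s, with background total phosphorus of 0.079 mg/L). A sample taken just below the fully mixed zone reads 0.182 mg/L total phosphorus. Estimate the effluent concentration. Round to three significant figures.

Mass balance: 26800·0.07900 + 712.0·Cₑ = 27510·0.1820
→ Cₑ = (27510·0.1820 − 26800·0.07900) / 712.0 = 4.059 mg/L.

4.06 mg/L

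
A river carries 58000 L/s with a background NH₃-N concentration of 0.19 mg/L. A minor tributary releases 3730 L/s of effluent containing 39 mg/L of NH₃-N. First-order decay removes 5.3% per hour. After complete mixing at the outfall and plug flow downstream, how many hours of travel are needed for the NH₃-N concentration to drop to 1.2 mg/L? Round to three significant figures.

Mixed concentration C = ΣQC/ΣQ = (58000·0.1900 + 3730·39.00) / 61730 = 156500/61730 = 2.535 mg/L.
5.3%/h lost → k = −ln(1 − 0.053) = 0.05446 h⁻¹.
2.535·exp(−k·t) = 1.2 → t = ln(2.535/1.2)/k = 49440 s = 13.73 h.

13.7 h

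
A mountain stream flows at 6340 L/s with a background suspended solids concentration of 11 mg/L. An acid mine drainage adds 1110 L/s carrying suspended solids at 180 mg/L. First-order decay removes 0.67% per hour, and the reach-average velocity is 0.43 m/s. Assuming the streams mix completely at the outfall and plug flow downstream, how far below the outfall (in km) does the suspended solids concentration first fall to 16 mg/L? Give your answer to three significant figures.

188 km

Mass balance: C = (6340·11.00 + 1110·180.0) / 7450 = 269500/7450 = 36.18 mg/L.
0.67%/h lost → k = −ln(1 − 0.0067) = 0.006723 h⁻¹.
Set 36.18·exp(−k·t) = 16 → t = ln(36.18/16)/k = 436900 s = 121.4 h.
Distance = v·t = 0.43·436900 = 187900 m = 187.9 km.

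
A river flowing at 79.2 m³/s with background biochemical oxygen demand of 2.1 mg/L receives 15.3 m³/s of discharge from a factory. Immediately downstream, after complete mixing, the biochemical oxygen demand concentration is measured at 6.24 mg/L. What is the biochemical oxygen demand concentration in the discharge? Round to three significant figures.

27.7 mg/L

Mass balance: 79.20·2.100 + 15.30·Cₑ = 94.50·6.240
→ Cₑ = (94.50·6.240 − 79.20·2.100) / 15.30 = 27.67 mg/L.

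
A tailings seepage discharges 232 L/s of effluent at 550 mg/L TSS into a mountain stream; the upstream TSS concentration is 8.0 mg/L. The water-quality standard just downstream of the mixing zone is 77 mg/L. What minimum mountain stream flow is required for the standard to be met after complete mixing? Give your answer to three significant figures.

Set C_mix = 77: (Q·8.000 + 232.0·550.0) / (Q + 232.0) = 77
→ Q = 232.0·(550.0 − 77)/(77 − 8.000) = 1590 L/s.

1590 L/s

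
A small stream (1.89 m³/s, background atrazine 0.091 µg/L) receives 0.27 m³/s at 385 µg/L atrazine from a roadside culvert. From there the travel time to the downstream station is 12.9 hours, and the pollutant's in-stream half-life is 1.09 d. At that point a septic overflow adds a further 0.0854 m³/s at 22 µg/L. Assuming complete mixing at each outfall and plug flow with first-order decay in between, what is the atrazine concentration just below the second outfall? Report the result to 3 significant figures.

Mixed concentration C = ΣQC/ΣQ = (1.890·0.09100 + 0.2700·385.0) / 2.160 = 104.1/2.160 = 48.20 µg/L; combined flow 2.160 m³/s.
Half-life 1.09 d → k = ln 2 / 1.09 = 0.6359 d⁻¹.
Decay over the reach: 48.20·exp(−kt) = 48.20·0.7105 = 34.25 µg/L.
Second outfall: C = (2.160·34.25 + 0.08540·22.00)/2.245 = 33.78 µg/L.

33.8 µg/L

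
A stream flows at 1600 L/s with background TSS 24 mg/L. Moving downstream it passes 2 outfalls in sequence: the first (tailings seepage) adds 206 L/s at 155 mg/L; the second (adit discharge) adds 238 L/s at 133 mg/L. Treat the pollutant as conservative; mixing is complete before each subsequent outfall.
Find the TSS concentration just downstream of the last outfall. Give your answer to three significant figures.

Below outfall 1: Q → 1806 L/s, C = (1600·24.00 + 206.0·155.0)/1806 = 38.94 mg/L.
Below outfall 2: Q → 2044 L/s, C = (1806·38.94 + 238.0·133.0)/2044 = 49.89 mg/L.

49.9 mg/L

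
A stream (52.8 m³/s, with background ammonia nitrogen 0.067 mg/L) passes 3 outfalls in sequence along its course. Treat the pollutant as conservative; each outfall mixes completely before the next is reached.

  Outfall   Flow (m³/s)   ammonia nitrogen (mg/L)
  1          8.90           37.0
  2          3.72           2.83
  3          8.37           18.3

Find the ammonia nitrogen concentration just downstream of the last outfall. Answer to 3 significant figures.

After outfall 1: Q = 52.80 + 8.900 = 61.70 m³/s; C = (52.80·0.06700 + 8.900·37.00)/61.70 = 5.394 mg/L.
After outfall 2: Q = 61.70 + 3.720 = 65.42 m³/s; C = (61.70·5.394 + 3.720·2.830)/65.42 = 5.249 mg/L.
After outfall 3: Q = 65.42 + 8.370 = 73.79 m³/s; C = (65.42·5.249 + 8.370·18.30)/73.79 = 6.729 mg/L.

6.73 mg/L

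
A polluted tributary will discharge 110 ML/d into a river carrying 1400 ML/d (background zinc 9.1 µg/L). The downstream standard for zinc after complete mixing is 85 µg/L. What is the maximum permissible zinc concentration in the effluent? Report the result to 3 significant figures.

At the limit, (Qr·Cr + Qe·Cₑ)/(Qr + Qe) = 85:
Cₑ = (1510·85 − 1400·9.100) / 110.0 = 1051 µg/L.

1050 µg/L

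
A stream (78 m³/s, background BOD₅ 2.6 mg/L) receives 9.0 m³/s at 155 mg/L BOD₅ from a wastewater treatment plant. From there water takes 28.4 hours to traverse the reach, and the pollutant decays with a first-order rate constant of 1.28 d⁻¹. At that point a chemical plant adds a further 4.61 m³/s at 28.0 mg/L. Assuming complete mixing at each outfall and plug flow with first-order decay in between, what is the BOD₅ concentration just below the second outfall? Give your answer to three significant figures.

Conservation of mass: C = (78.00·2.600 + 9.000·155.0) / 87.00 = 1598/87.00 = 18.37 mg/L; combined flow 87.00 m³/s.
After decay, C = 18.37 × e^(−kt) = 18.37 × 0.2199 = 4.038 mg/L.
Second outfall: C = (87.00·4.038 + 4.610·28.00)/91.61 = 5.244 mg/L.

5.24 mg/L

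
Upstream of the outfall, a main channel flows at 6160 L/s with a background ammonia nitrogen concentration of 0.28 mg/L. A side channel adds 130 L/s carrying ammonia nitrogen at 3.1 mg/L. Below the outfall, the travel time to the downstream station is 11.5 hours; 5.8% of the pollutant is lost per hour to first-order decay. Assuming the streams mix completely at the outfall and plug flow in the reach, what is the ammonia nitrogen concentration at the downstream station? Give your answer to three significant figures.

Mass balance: C = (6160·0.2800 + 130.0·3.100) / 6290 = 2128/6290 = 0.3383 mg/L.
5.8%/h lost → k = −ln(1 − 0.058) = 0.05975 h⁻¹.
Applying C = C₀e^(−kt): 0.3383 × 0.5030 = 0.1702 mg/L.

0.170 mg/L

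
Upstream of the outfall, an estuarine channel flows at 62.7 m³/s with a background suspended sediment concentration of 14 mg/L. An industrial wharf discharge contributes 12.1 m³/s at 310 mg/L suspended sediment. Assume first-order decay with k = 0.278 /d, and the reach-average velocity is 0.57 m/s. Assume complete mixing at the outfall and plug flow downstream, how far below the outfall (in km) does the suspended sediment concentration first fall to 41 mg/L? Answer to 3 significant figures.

72.9 km

Conservation of mass: C = (62.70·14.00 + 12.10·310.0) / 74.80 = 4629/74.80 = 61.88 mg/L.
Set 61.88·exp(−k·t) = 41 → t = ln(61.88/41)/k = 127900 s = 35.54 h.
Distance = v·t = 0.57·127900 = 72930 m = 72.93 km.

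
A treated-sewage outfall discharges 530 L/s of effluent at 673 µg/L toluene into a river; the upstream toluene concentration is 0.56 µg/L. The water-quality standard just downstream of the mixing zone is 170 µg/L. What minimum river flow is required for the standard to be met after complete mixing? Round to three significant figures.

Set C_mix = 170: (Q·0.5600 + 530.0·673.0) / (Q + 530.0) = 170
→ Q = 530.0·(673.0 − 170)/(170 − 0.5600) = 1573 L/s.

1570 L/s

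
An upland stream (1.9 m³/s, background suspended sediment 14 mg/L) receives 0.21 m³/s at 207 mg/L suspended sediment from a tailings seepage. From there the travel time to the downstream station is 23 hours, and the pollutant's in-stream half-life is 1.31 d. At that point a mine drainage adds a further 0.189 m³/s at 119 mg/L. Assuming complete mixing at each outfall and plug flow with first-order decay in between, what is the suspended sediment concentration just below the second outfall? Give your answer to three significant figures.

28.1 mg/L

Flow-weighted average: C = (1.900·14.00 + 0.2100·207.0) / 2.110 = 70.07/2.110 = 33.21 mg/L; combined flow 2.110 m³/s.
Half-life 1.31 d → k = ln 2 / 1.31 = 0.5291 d⁻¹.
Applying C = C₀e^(−kt): 33.21 × 0.6023 = 20.00 mg/L.
Second outfall: C = (2.110·20.00 + 0.1890·119.0)/2.299 = 28.14 mg/L.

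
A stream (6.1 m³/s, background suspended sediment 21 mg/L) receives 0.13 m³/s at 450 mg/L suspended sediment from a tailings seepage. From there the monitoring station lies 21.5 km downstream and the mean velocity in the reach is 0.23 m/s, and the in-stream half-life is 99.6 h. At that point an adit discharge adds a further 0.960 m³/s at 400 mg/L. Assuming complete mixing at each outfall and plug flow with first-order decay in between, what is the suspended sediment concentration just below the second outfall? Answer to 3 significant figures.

Mass balance: C = (6.100·21.00 + 0.1300·450.0) / 6.230 = 186.6/6.230 = 29.95 mg/L; combined flow 6.230 m³/s.
Travel time t = 21.5·1000 / 0.23 = 93480 s = 25.97 h.
Half-life 99.6 h → k = ln 2 / 99.6 = 0.006959 h⁻¹ = 0.1670 d⁻¹.
Applying C = C₀e^(−kt): 29.95 × 0.8347 = 25.00 mg/L.
Second outfall: C = (6.230·25.00 + 0.9600·400.0)/7.190 = 75.07 mg/L.

75.1 mg/L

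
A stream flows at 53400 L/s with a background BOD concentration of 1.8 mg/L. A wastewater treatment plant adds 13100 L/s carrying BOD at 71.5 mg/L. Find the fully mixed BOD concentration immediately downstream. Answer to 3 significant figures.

15.5 mg/L

Mass balance: C = (53400·1.800 + 13100·71.50) / 66500 = 1033000/66500 = 15.53 mg/L.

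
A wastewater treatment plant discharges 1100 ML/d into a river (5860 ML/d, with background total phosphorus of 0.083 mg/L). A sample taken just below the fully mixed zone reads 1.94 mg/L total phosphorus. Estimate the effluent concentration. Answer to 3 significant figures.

Mass balance: 5860·0.08300 + 1100·Cₑ = 6960·1.940
→ Cₑ = (6960·1.940 − 5860·0.08300) / 1100 = 11.83 mg/L.

11.8 mg/L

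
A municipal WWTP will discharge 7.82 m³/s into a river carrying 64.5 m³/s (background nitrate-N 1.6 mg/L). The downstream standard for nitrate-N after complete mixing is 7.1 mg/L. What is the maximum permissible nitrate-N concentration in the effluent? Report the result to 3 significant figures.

52.5 mg/L

At the limit, (Qr·Cr + Qe·Cₑ)/(Qr + Qe) = 7.1:
Cₑ = (72.32·7.1 − 64.50·1.600) / 7.820 = 52.46 mg/L.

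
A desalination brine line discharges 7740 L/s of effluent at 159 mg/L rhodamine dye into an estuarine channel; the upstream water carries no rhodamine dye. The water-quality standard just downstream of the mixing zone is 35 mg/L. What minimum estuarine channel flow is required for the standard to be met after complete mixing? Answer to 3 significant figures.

Set C_mix = 35: (Q·0 + 7740·159.0) / (Q + 7740) = 35
→ Q = 7740·(159.0 − 35)/(35 − 0) = 27420 L/s.

27400 L/s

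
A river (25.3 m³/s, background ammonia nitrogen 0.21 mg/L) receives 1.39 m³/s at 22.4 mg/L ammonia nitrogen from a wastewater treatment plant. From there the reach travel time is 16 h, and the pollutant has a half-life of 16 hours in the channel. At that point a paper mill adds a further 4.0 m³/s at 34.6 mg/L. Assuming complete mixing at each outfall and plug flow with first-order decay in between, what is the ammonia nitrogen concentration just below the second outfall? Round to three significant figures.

5.10 mg/L

Conservation of mass: C = (25.30·0.2100 + 1.390·22.40) / 26.69 = 36.45/26.69 = 1.366 mg/L; combined flow 26.69 m³/s.
Half-life 16 h → k = ln 2 / 16 = 0.04332 h⁻¹ = 1.040 d⁻¹.
Applying C = C₀e^(−kt): 1.366 × 0.5000 = 0.6828 mg/L.
At the second outfall, C = (26.69·0.6828 + 4.000·34.60) / (26.69 + 4.000) = 5.103 mg/L.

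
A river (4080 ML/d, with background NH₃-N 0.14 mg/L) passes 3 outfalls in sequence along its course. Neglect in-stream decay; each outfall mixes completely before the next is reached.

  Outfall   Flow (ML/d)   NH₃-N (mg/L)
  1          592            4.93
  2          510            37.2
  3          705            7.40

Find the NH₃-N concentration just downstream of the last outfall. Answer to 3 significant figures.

4.70 mg/L

Below outfall 1: Q → 4672 ML/d, C = (4080·0.1400 + 592.0·4.930)/4672 = 0.7470 mg/L.
Below outfall 2: Q → 5182 ML/d, C = (4672·0.7470 + 510.0·37.20)/5182 = 4.335 mg/L.
Below outfall 3: Q → 5887 ML/d, C = (5182·4.335 + 705.0·7.400)/5887 = 4.702 mg/L.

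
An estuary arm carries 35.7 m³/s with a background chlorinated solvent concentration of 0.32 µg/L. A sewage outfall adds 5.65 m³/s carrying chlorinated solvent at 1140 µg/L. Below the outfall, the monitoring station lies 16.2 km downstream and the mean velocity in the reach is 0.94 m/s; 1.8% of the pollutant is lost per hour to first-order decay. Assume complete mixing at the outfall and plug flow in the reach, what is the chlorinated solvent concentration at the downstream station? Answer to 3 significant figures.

143 µg/L

After mixing, C = (35.70·0.3200 + 5.650·1140) / 41.35 = 6452/41.35 = 156.0 µg/L.
Travel time t = 16.2·1000 / 0.94 = 17230 s = 4.787 h.
1.8%/h lost → k = −ln(1 − 0.018) = 0.01816 h⁻¹.
After decay, C = 156.0 × e^(−kt) = 156.0 × 0.9167 = 143.0 µg/L.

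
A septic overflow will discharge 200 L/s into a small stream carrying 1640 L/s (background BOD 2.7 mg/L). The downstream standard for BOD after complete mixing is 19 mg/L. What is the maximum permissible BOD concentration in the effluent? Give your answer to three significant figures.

153 mg/L

At the limit, (Qr·Cr + Qe·Cₑ)/(Qr + Qe) = 19:
Cₑ = (1840·19 − 1640·2.700) / 200.0 = 152.7 mg/L.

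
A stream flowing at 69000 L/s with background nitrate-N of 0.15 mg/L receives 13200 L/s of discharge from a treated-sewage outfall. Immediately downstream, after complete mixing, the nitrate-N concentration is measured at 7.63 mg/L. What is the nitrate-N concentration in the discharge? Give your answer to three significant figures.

Mass balance: 69000·0.1500 + 13200·Cₑ = 82200·7.630
→ Cₑ = (82200·7.630 − 69000·0.1500) / 13200 = 46.73 mg/L.

46.7 mg/L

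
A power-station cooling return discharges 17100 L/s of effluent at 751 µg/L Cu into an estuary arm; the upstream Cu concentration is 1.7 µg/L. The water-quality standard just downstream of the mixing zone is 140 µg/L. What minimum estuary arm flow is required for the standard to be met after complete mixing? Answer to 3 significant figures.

75500 L/s

Set C_mix = 140: (Q·1.700 + 17100·751.0) / (Q + 17100) = 140
→ Q = 17100·(751.0 − 140)/(140 − 1.700) = 75550 L/s.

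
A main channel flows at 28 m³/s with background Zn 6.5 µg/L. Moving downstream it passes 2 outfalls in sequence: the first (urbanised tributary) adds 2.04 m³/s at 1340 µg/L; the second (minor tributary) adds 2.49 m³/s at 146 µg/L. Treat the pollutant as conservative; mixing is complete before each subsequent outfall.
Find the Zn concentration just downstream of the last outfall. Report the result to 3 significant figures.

Below outfall 1: Q → 30.04 m³/s, C = (28.00·6.500 + 2.040·1340)/30.04 = 97.06 µg/L.
Below outfall 2: Q → 32.53 m³/s, C = (30.04·97.06 + 2.490·146.0)/32.53 = 100.8 µg/L.

101 µg/L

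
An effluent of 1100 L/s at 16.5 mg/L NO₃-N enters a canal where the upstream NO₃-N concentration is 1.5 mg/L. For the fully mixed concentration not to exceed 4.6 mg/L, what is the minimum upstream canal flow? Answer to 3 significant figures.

4220 L/s

Set C_mix = 4.6: (Q·1.500 + 1100·16.50) / (Q + 1100) = 4.6
→ Q = 1100·(16.50 − 4.6)/(4.6 − 1.500) = 4223 L/s.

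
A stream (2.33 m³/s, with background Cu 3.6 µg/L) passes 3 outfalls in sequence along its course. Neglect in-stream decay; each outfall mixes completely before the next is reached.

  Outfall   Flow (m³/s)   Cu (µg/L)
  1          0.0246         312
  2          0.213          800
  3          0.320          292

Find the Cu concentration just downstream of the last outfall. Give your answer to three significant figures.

96.9 µg/L

Outfall 1: combined Q = 2.355 m³/s; C = (2.330·3.600 + 0.02460·312.0)/2.355 = 6.822 µg/L.
Outfall 2: combined Q = 2.568 m³/s; C = (2.355·6.822 + 0.2130·800.0)/2.568 = 72.62 µg/L.
Outfall 3: combined Q = 2.888 m³/s; C = (2.568·72.62 + 0.3200·292.0)/2.888 = 96.93 µg/L.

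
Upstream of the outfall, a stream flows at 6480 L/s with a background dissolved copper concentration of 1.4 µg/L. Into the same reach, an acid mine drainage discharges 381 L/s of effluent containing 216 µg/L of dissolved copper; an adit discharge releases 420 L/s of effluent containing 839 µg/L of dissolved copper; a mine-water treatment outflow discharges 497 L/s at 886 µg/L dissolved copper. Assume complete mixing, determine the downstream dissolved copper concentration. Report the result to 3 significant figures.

114 µg/L

Flow-weighted average: C = (6480·1.400 + 381.0·216.0 + 420.0·839.0 + 497.0·886.0) / 7778 = 884100/7778 = 113.7 µg/L.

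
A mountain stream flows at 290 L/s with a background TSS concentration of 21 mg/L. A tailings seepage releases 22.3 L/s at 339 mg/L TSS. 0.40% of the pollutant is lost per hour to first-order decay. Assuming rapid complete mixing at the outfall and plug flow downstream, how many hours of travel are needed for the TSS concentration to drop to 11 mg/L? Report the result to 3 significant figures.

344 h

Flow-weighted average: C = (290.0·21.00 + 22.30·339.0) / 312.3 = 13650/312.3 = 43.71 mg/L.
0.40%/h lost → k = −ln(1 − 0.004) = 0.004008 h⁻¹.
43.71·exp(−k·t) = 11 → t = ln(43.71/11)/k = 1239000 s = 344.2 h.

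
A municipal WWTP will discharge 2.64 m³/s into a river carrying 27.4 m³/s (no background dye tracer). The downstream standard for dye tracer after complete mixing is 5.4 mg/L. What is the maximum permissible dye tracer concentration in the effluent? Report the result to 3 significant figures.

61.4 mg/L

At the limit, (Qr·Cr + Qe·Cₑ)/(Qr + Qe) = 5.4:
Cₑ = (30.04·5.4 − 27.40·0) / 2.640 = 61.45 mg/L.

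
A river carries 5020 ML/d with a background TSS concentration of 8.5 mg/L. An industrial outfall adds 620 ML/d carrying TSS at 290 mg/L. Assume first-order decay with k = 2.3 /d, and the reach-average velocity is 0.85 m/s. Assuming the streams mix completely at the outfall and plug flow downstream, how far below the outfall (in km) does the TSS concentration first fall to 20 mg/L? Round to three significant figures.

Flow-weighted average: C = (5020·8.500 + 620.0·290.0) / 5640 = 222500/5640 = 39.45 mg/L.
Set 39.45·exp(−k·t) = 20 → t = ln(39.45/20)/k = 25510 s = 7.087 h.
Distance = v·t = 0.85·25510 = 21690 m = 21.69 km.

21.7 km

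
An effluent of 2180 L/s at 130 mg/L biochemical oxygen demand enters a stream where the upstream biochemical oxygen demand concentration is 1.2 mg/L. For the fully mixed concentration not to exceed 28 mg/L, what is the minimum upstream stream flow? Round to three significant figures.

Set C_mix = 28: (Q·1.200 + 2180·130.0) / (Q + 2180) = 28
→ Q = 2180·(130.0 − 28)/(28 − 1.200) = 8297 L/s.

8300 L/s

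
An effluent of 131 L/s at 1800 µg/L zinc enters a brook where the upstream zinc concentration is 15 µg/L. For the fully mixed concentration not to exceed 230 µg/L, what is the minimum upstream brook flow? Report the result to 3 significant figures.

Set C_mix = 230: (Q·15.00 + 131.0·1800) / (Q + 131.0) = 230
→ Q = 131.0·(1800 − 230)/(230 − 15.00) = 956.6 L/s.

957 L/s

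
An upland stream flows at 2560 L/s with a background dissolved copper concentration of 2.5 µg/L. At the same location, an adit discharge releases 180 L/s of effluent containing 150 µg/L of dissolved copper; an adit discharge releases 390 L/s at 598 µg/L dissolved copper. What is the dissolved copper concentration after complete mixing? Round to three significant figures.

After mixing, C = (2560·2.500 + 180.0·150.0 + 390.0·598.0) / 3130 = 266600/3130 = 85.18 µg/L.

85.2 µg/L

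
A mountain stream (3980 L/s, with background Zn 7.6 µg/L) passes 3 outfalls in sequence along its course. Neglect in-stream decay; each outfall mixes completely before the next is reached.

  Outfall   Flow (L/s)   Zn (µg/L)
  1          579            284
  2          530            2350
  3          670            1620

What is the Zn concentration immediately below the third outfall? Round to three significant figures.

Outfall 1: combined Q = 4559 L/s; C = (3980·7.600 + 579.0·284.0)/4559 = 42.70 µg/L.
Outfall 2: combined Q = 5089 L/s; C = (4559·42.70 + 530.0·2350)/5089 = 283.0 µg/L.
Outfall 3: combined Q = 5759 L/s; C = (5089·283.0 + 670.0·1620)/5759 = 438.5 µg/L.

439 µg/L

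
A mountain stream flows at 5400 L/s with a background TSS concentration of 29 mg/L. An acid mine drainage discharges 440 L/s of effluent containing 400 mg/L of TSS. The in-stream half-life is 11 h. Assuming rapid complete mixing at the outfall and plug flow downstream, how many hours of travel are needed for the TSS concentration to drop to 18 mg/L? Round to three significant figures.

18.3 h

After mixing, C = (5400·29.00 + 440.0·400.0) / 5840 = 332600/5840 = 56.95 mg/L.
Half-life 11 h → k = ln 2 / 11 = 0.06301 h⁻¹ = 1.512 d⁻¹.
56.95·exp(−k·t) = 18 → t = ln(56.95/18)/k = 65810 s = 18.28 h.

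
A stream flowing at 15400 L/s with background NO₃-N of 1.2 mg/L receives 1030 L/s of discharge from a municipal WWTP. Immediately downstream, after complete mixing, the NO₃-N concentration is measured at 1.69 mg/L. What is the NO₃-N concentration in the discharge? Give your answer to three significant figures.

9.02 mg/L

Mass balance: 15400·1.200 + 1030·Cₑ = 16430·1.690
→ Cₑ = (16430·1.690 − 15400·1.200) / 1030 = 9.016 mg/L.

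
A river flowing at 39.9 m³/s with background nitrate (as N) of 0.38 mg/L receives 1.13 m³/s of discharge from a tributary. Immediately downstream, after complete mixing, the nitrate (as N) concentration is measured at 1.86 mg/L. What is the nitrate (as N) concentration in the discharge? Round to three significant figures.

Mass balance: 39.90·0.3800 + 1.130·Cₑ = 41.03·1.860
→ Cₑ = (41.03·1.860 − 39.90·0.3800) / 1.130 = 54.12 mg/L.

54.1 mg/L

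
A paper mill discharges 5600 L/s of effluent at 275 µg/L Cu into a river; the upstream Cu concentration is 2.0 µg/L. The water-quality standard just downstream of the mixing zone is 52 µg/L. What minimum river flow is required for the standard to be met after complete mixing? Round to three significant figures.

25000 L/s

Set C_mix = 52: (Q·2.000 + 5600·275.0) / (Q + 5600) = 52
→ Q = 5600·(275.0 − 52)/(52 − 2.000) = 24980 L/s.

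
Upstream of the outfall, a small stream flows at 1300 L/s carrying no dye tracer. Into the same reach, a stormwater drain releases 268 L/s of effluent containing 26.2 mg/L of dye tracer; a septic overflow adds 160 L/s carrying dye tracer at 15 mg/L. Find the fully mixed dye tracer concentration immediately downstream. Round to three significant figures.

5.45 mg/L

Mass balance: C = (1300·0 + 268.0·26.20 + 160.0·15.00) / 1728 = 9422/1728 = 5.452 mg/L.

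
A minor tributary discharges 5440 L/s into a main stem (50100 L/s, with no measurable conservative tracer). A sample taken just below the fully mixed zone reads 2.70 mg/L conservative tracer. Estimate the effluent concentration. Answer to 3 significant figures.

Mass balance: 50100·0 + 5440·Cₑ = 55540·2.700
→ Cₑ = (55540·2.700 − 50100·0) / 5440 = 27.57 mg/L.

27.6 mg/L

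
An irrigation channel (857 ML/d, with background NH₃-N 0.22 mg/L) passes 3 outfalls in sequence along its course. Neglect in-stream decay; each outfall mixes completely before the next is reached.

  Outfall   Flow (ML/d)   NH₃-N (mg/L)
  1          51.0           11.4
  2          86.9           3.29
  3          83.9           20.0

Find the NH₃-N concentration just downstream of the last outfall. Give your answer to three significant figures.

After outfall 1: Q = 857.0 + 51.00 = 908.0 ML/d; C = (857.0·0.2200 + 51.00·11.40)/908.0 = 0.8480 mg/L.
After outfall 2: Q = 908.0 + 86.90 = 994.9 ML/d; C = (908.0·0.8480 + 86.90·3.290)/994.9 = 1.061 mg/L.
After outfall 3: Q = 994.9 + 83.90 = 1079 ML/d; C = (994.9·1.061 + 83.90·20.00)/1079 = 2.534 mg/L.

2.53 mg/L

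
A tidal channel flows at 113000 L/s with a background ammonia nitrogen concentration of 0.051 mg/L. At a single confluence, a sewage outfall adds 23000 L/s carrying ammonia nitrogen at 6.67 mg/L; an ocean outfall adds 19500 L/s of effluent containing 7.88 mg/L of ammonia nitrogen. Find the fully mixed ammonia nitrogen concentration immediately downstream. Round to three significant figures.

After mixing, C = (113000·0.05100 + 23000·6.670 + 19500·7.880) / 155500 = 312800/155500 = 2.012 mg/L.

2.01 mg/L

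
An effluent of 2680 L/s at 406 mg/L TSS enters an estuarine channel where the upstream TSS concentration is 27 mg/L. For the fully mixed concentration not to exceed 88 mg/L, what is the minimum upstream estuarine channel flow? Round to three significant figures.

Set C_mix = 88: (Q·27.00 + 2680·406.0) / (Q + 2680) = 88
→ Q = 2680·(406.0 − 88)/(88 − 27.00) = 13970 L/s.

14000 L/s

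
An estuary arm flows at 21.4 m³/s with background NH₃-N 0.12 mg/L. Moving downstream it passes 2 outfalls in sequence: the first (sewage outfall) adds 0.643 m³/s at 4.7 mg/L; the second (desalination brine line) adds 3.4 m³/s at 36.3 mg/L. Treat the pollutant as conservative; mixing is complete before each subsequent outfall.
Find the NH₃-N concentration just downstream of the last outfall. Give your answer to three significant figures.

5.07 mg/L

Below outfall 1: Q → 22.04 m³/s, C = (21.40·0.1200 + 0.6430·4.700)/22.04 = 0.2536 mg/L.
Below outfall 2: Q → 25.44 m³/s, C = (22.04·0.2536 + 3.400·36.30)/25.44 = 5.071 mg/L.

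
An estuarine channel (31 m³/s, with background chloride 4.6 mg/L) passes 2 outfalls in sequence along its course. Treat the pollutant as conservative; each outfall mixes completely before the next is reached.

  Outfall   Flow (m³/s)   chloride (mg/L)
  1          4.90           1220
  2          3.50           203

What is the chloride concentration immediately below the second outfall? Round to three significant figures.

173 mg/L

After outfall 1: Q = 31.00 + 4.900 = 35.90 m³/s; C = (31.00·4.600 + 4.900·1220)/35.90 = 170.5 mg/L.
After outfall 2: Q = 35.90 + 3.500 = 39.40 m³/s; C = (35.90·170.5 + 3.500·203.0)/39.40 = 173.4 mg/L.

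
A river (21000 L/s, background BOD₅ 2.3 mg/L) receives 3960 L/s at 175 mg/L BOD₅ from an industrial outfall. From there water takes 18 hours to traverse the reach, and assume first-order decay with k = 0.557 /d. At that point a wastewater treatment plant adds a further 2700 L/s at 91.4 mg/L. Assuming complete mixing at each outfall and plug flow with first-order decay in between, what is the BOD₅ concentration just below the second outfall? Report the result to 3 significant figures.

After mixing, C = (21000·2.300 + 3960·175.0) / 24960 = 741300/24960 = 29.70 mg/L; combined flow 24960 L/s.
Applying C = C₀e^(−kt): 29.70 × 0.6585 = 19.56 mg/L.
Second outfall: C = (24960·19.56 + 2700·91.40)/27660 = 26.57 mg/L.

26.6 mg/L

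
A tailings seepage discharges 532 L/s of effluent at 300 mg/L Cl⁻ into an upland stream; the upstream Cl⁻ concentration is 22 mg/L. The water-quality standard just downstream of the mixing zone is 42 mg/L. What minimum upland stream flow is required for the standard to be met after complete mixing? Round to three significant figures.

6860 L/s

Set C_mix = 42: (Q·22.00 + 532.0·300.0) / (Q + 532.0) = 42
→ Q = 532.0·(300.0 − 42)/(42 − 22.00) = 6863 L/s.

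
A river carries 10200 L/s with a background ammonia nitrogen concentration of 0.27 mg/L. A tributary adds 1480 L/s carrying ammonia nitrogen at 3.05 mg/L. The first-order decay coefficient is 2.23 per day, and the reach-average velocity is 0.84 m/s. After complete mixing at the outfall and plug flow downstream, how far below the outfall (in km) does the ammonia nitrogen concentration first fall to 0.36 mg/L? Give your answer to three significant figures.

17.8 km

Mass balance: C = (10200·0.2700 + 1480·3.050) / 11680 = 7268/11680 = 0.6223 mg/L.
Set 0.6223·exp(−k·t) = 0.36 → t = ln(0.6223/0.36)/k = 21200 s = 5.890 h.
Distance = v·t = 0.84·21200 = 17810 m = 17.81 km.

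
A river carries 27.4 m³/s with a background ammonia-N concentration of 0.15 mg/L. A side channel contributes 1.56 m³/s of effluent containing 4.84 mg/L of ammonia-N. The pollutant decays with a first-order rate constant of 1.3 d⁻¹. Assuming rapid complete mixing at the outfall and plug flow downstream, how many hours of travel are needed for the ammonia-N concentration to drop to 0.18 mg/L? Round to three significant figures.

Conservation of mass: C = (27.40·0.1500 + 1.560·4.840) / 28.96 = 11.66/28.96 = 0.4026 mg/L.
0.4026·exp(−k·t) = 0.18 → t = ln(0.4026/0.18)/k = 53510 s = 14.86 h.

14.9 h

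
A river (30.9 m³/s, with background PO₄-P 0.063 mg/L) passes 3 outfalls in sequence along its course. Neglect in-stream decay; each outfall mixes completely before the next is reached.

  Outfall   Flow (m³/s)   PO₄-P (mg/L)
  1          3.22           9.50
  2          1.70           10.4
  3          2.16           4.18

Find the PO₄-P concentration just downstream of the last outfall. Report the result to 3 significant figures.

After outfall 1: Q = 30.90 + 3.220 = 34.12 m³/s; C = (30.90·0.06300 + 3.220·9.500)/34.12 = 0.9536 mg/L.
After outfall 2: Q = 34.12 + 1.700 = 35.82 m³/s; C = (34.12·0.9536 + 1.700·10.40)/35.82 = 1.402 mg/L.
After outfall 3: Q = 35.82 + 2.160 = 37.98 m³/s; C = (35.82·1.402 + 2.160·4.180)/37.98 = 1.560 mg/L.

1.56 mg/L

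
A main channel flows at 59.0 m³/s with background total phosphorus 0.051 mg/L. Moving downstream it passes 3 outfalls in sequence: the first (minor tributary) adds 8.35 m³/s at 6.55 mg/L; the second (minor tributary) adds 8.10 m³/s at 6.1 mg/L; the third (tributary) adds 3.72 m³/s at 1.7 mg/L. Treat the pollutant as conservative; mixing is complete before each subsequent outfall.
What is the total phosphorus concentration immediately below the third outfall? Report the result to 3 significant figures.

After outfall 1: Q = 59.00 + 8.350 = 67.35 m³/s; C = (59.00·0.05100 + 8.350·6.550)/67.35 = 0.8567 mg/L.
After outfall 2: Q = 67.35 + 8.100 = 75.45 m³/s; C = (67.35·0.8567 + 8.100·6.100)/75.45 = 1.420 mg/L.
After outfall 3: Q = 75.45 + 3.720 = 79.17 m³/s; C = (75.45·1.420 + 3.720·1.700)/79.17 = 1.433 mg/L.

1.43 mg/L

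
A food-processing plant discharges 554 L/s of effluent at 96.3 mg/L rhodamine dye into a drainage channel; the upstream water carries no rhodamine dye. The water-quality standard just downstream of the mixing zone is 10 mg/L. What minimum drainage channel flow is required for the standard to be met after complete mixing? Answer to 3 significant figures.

4780 L/s

Set C_mix = 10: (Q·0 + 554.0·96.30) / (Q + 554.0) = 10
→ Q = 554.0·(96.30 − 10)/(10 − 0) = 4781 L/s.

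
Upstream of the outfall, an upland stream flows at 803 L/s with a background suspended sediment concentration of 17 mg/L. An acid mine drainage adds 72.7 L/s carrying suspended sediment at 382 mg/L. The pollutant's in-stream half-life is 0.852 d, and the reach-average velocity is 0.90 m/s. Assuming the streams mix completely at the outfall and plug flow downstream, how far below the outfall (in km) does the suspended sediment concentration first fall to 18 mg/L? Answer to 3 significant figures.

92.3 km

Flow-weighted average: C = (803.0·17.00 + 72.70·382.0) / 875.7 = 41420/875.7 = 47.30 mg/L.
Half-life 0.852 d → k = ln 2 / 0.852 = 0.8136 d⁻¹.
Set 47.30·exp(−k·t) = 18 → t = ln(47.30/18)/k = 102600 s = 28.50 h.
Distance = v·t = 0.90·102600 = 92350 m = 92.35 km.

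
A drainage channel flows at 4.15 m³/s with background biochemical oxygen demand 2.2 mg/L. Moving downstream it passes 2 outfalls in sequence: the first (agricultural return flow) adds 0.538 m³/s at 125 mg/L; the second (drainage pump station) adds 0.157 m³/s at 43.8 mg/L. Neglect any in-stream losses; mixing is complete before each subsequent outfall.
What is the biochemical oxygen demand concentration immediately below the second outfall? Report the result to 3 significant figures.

After outfall 1: Q = 4.150 + 0.5380 = 4.688 m³/s; C = (4.150·2.200 + 0.5380·125.0)/4.688 = 16.29 mg/L.
After outfall 2: Q = 4.688 + 0.1570 = 4.845 m³/s; C = (4.688·16.29 + 0.1570·43.80)/4.845 = 17.18 mg/L.

17.2 mg/L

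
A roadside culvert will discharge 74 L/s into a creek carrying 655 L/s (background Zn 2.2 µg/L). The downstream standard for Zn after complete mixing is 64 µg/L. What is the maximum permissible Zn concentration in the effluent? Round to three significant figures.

611 µg/L

At the limit, (Qr·Cr + Qe·Cₑ)/(Qr + Qe) = 64:
Cₑ = (729.0·64 − 655.0·2.200) / 74.00 = 611.0 µg/L.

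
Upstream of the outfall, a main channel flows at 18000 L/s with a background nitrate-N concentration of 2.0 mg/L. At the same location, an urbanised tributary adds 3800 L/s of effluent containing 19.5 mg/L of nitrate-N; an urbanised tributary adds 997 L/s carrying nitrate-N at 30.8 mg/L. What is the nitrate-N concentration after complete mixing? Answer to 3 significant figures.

Conservation of mass: C = (18000·2.000 + 3800·19.50 + 997.0·30.80) / 22800 = 140800/22800 = 6.177 mg/L.

6.18 mg/L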